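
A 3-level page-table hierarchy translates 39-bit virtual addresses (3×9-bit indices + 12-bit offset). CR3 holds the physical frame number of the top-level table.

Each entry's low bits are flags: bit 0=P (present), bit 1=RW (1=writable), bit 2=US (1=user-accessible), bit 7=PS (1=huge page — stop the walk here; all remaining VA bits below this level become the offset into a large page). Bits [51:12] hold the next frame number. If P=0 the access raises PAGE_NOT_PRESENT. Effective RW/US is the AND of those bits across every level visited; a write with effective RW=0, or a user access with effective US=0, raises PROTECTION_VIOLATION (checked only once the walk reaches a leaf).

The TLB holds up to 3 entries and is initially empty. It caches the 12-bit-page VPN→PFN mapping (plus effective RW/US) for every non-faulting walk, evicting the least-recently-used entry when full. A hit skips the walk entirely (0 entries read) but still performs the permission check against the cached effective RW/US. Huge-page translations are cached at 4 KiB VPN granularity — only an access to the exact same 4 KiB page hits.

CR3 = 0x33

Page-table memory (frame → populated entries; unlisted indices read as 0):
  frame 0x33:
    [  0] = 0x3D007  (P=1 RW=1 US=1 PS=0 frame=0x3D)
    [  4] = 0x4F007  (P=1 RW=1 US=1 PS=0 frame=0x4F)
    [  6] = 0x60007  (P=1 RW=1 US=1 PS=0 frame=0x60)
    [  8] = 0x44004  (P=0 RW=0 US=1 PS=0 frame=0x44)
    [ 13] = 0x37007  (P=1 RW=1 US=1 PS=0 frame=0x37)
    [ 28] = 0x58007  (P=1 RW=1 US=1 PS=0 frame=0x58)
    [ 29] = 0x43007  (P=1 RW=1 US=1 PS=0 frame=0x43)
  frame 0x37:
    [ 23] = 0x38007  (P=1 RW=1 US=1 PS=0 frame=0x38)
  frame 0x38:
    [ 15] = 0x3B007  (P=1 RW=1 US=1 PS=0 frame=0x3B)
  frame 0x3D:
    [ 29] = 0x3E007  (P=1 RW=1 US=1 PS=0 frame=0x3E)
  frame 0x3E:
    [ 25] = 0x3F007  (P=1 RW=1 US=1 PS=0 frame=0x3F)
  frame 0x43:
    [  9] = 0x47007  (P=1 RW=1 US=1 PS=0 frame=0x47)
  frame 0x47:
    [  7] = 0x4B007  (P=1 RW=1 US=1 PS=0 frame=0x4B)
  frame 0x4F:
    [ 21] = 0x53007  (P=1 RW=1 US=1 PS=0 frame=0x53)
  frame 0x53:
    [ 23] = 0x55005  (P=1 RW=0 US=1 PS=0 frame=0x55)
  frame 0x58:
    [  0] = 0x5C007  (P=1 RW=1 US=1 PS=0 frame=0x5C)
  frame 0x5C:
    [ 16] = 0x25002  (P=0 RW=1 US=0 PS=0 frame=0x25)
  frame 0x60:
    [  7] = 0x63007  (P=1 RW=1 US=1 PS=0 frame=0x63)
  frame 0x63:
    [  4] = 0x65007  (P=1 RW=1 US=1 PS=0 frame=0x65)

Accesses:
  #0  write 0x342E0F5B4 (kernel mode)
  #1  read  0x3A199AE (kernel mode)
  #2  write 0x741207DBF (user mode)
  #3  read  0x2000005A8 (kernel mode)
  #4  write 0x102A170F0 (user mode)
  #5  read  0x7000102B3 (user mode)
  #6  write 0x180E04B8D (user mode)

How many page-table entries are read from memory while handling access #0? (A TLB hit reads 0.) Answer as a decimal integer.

Per-access translation:
#0 VA=0x342E0F5B4 (w,kernel):
  L0 @0x33[13] → 0x37007  P=1,RW=1,US=1,PS=0
  L1 @0x37[23] → 0x38007  P=1,RW=1,US=1,PS=0
  L2 @0x38[15] → 0x3B007  P=1,RW=1,US=1,PS=0
  ✓ 0x3B5B4  — 3 lookups
#1 VA=0x3A199AE (r,kernel):
  L0 @0x33[0] → 0x3D007  P=1,RW=1,US=1,PS=0
  L1 @0x3D[29] → 0x3E007  P=1,RW=1,US=1,PS=0
  L2 @0x3E[25] → 0x3F007  P=1,RW=1,US=1,PS=0
  ✓ 0x3F9AE  — 3 lookups
#2 VA=0x741207DBF (w,user):
  L0 @0x33[29] → 0x43007  P=1,RW=1,US=1,PS=0
  L1 @0x43[9] → 0x47007  P=1,RW=1,US=1,PS=0
  L2 @0x47[7] → 0x4B007  P=1,RW=1,US=1,PS=0
  ✓ 0x4BDBF  — 3 lookups
#3 VA=0x2000005A8 (r,kernel):
  L0 @0x33[8] → 0x44004  P=0,RW=0,US=1,PS=0
  → PAGE_NOT_PRESENT  (1 entries read)
#4 VA=0x102A170F0 (w,user):
  L0 @0x33[4] → 0x4F007  P=1,RW=1,US=1,PS=0
  L1 @0x4F[21] → 0x53007  P=1,RW=1,US=1,PS=0
  L2 @0x53[23] → 0x55005  P=1,RW=0,US=1,PS=0
  → PROTECTION_VIOLATION  (3 entries read)
#5 VA=0x7000102B3 (r,user):
  L0 @0x33[28] → 0x58007  P=1,RW=1,US=1,PS=0
  L1 @0x58[0] → 0x5C007  P=1,RW=1,US=1,PS=0
  L2 @0x5C[16] → 0x25002  P=0,RW=1,US=0,PS=0
  → PAGE_NOT_PRESENT  (3 entries read)
#6 VA=0x180E04B8D (w,user):
  L0 @0x33[6] → 0x60007  P=1,RW=1,US=1,PS=0
  L1 @0x60[7] → 0x63007  P=1,RW=1,US=1,PS=0
  L2 @0x63[4] → 0x65007  P=1,RW=1,US=1,PS=0
  ✓ 0x65B8D  — 3 lookups

Entries read for #0: 3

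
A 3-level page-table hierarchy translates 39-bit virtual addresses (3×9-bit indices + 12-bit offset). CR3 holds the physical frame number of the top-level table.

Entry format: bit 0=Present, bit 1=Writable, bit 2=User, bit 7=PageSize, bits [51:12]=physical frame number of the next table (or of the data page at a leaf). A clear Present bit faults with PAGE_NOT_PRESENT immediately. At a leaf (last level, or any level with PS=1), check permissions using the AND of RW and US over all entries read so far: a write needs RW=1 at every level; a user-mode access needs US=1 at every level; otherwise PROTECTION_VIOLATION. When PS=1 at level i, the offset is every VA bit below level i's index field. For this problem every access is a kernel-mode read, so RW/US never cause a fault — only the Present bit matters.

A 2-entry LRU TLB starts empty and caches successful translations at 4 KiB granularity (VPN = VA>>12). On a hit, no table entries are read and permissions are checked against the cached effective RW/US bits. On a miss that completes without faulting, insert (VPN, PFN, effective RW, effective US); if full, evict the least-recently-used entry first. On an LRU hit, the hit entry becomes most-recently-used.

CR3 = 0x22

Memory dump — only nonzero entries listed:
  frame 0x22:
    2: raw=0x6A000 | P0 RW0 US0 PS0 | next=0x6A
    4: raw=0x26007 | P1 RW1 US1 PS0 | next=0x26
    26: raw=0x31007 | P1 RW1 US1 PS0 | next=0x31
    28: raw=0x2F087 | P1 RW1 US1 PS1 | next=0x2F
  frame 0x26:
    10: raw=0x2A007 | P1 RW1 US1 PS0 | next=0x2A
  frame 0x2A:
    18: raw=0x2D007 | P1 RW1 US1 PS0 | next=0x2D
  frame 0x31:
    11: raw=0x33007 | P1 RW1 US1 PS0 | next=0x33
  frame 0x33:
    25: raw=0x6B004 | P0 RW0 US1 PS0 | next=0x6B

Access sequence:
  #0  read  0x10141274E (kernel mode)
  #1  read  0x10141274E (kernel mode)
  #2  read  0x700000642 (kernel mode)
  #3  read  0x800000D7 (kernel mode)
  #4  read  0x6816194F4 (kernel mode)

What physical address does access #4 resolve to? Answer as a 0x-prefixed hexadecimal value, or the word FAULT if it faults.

Walk each access:
#0 VA=0x10141274E (r,kernel):
  [0] read 0x22 idx=4: raw=0x26007 flags P=1 W=1 U=1 S=0
  [1] read 0x26 idx=10: raw=0x2A007 flags P=1 W=1 U=1 S=0
  [2] read 0x2A idx=18: raw=0x2D007 flags P=1 W=1 U=1 S=0
  ✓ 0x2D74E  — 3 lookups
#1 VA=0x10141274E (r,kernel):
  TLB hit vpn=0x101412 → PA=0x2D74E
#2 VA=0x700000642 (r,kernel):
  [0] read 0x22 idx=28: raw=0x2F087 flags P=1 W=1 U=1 S=1
  ✓ 0x2F642 (huge @L0)  — 1 lookups
#3 VA=0x800000D7 (r,kernel):
  [0] read 0x22 idx=2: raw=0x6A000 flags P=0 W=0 U=0 S=0
  ✗ PAGE_NOT_PRESENT  [1 reads]
#4 VA=0x6816194F4 (r,kernel):
  [0] read 0x22 idx=26: raw=0x31007 flags P=1 W=1 U=1 S=0
  [1] read 0x31 idx=11: raw=0x33007 flags P=1 W=1 U=1 S=0
  [2] read 0x33 idx=25: raw=0x6B004 flags P=0 W=0 U=1 S=0
  ✗ PAGE_NOT_PRESENT  [3 reads]

Access #4 PA: FAULT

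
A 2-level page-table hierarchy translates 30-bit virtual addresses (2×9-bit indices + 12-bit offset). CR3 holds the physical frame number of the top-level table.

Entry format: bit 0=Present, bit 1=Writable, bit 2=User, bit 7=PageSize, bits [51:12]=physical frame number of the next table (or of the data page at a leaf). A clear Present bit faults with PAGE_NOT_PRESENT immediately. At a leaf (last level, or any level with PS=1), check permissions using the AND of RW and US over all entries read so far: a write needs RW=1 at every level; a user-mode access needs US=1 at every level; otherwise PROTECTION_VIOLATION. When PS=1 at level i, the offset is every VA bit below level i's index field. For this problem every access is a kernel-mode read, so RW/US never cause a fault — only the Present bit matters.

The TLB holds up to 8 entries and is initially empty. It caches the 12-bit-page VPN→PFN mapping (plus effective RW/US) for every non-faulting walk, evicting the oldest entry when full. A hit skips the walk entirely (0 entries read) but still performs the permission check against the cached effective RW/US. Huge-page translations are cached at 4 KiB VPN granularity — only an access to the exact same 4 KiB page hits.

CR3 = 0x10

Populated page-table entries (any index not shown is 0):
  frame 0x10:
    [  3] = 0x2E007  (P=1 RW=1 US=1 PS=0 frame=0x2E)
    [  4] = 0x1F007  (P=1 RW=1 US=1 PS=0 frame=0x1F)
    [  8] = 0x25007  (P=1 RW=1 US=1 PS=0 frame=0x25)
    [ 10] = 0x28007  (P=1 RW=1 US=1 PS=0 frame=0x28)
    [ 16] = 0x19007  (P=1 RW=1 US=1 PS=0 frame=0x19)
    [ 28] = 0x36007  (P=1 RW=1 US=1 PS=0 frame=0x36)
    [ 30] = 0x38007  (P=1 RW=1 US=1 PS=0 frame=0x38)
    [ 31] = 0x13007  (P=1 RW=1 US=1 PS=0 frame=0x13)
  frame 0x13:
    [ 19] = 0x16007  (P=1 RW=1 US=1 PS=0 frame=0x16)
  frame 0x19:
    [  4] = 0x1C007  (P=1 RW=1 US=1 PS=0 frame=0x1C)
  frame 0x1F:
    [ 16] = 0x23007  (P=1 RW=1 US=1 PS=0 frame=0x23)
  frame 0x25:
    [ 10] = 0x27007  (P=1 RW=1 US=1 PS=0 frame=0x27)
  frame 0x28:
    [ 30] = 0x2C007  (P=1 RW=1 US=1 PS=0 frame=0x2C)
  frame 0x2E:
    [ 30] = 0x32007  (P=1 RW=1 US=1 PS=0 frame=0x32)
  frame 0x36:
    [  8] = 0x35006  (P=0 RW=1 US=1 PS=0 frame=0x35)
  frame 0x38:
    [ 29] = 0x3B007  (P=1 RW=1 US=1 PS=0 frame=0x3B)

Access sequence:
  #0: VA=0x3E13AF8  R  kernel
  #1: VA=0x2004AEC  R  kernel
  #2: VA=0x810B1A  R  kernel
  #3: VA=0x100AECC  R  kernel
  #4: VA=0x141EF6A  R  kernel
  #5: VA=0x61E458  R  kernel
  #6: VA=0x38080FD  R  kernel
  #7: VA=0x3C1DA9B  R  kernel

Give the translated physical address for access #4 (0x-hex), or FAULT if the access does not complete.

Walk each access:
#0 VA=0x3E13AF8 (r,kernel):
  L0 @0x10[31] → 0x13007  P=1,RW=1,US=1,PS=0
  L1 @0x13[19] → 0x16007  P=1,RW=1,US=1,PS=0
  ⇒ phys 0x16AF8  [2 reads]
#1 VA=0x2004AEC (r,kernel):
  L0 @0x10[16] → 0x19007  P=1,RW=1,US=1,PS=0
  L1 @0x19[4] → 0x1C007  P=1,RW=1,US=1,PS=0
  ⇒ phys 0x1CAEC  [2 reads]
#2 VA=0x810B1A (r,kernel):
  L0 @0x10[4] → 0x1F007  P=1,RW=1,US=1,PS=0
  L1 @0x1F[16] → 0x23007  P=1,RW=1,US=1,PS=0
  ⇒ phys 0x23B1A  [2 reads]
#3 VA=0x100AECC (r,kernel):
  L0 @0x10[8] → 0x25007  P=1,RW=1,US=1,PS=0
  L1 @0x25[10] → 0x27007  P=1,RW=1,US=1,PS=0
  ⇒ phys 0x27ECC  [2 reads]
#4 VA=0x141EF6A (r,kernel):
  L0 @0x10[10] → 0x28007  P=1,RW=1,US=1,PS=0
  L1 @0x28[30] → 0x2C007  P=1,RW=1,US=1,PS=0
  ⇒ phys 0x2CF6A  [2 reads]
#5 VA=0x61E458 (r,kernel):
  L0 @0x10[3] → 0x2E007  P=1,RW=1,US=1,PS=0
  L1 @0x2E[30] → 0x32007  P=1,RW=1,US=1,PS=0
  ⇒ phys 0x32458  [2 reads]
#6 VA=0x38080FD (r,kernel):
  L0 @0x10[28] → 0x36007  P=1,RW=1,US=1,PS=0
  L1 @0x36[8] → 0x35006  P=0,RW=1,US=1,PS=0
  → PAGE_NOT_PRESENT  (2 entries read)
#7 VA=0x3C1DA9B (r,kernel):
  L0 @0x10[30] → 0x38007  P=1,RW=1,US=1,PS=0
  L1 @0x38[29] → 0x3B007  P=1,RW=1,US=1,PS=0
  ⇒ phys 0x3BA9B  [2 reads]

Access #4 PA: 0x2CF6A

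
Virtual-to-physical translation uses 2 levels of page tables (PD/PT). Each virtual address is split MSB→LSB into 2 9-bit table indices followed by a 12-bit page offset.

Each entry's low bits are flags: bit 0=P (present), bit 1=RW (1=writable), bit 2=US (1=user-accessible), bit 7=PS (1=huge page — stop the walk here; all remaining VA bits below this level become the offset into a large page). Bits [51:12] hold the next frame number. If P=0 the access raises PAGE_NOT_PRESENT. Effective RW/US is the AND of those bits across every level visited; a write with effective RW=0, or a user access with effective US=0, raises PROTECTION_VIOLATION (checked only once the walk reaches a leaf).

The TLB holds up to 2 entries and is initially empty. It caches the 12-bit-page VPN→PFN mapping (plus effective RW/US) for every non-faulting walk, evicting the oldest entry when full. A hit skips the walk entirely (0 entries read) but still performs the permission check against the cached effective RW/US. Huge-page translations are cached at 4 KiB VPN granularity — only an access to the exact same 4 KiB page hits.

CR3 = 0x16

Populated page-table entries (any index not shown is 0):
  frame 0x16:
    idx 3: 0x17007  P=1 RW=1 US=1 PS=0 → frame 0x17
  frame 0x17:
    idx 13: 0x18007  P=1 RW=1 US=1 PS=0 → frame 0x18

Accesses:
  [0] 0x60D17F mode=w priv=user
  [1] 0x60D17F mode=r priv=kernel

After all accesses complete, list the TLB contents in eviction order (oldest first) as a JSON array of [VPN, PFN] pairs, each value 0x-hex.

Per-access translation:
#0 VA=0x60D17F (w,user):
  lvl0: tbl 0x16, slot 3 ⇒ 0x17007 (P1/RW1/US1/PS0)
  lvl1: tbl 0x17, slot 13 ⇒ 0x18007 (P1/RW1/US1/PS0)
  → PA=0x1817F  (2 entries read)
#1 VA=0x60D17F (r,kernel):
  TLB hit vpn=0x60D → PA=0x1817F

TLB: [["0x60D", "0x18"]]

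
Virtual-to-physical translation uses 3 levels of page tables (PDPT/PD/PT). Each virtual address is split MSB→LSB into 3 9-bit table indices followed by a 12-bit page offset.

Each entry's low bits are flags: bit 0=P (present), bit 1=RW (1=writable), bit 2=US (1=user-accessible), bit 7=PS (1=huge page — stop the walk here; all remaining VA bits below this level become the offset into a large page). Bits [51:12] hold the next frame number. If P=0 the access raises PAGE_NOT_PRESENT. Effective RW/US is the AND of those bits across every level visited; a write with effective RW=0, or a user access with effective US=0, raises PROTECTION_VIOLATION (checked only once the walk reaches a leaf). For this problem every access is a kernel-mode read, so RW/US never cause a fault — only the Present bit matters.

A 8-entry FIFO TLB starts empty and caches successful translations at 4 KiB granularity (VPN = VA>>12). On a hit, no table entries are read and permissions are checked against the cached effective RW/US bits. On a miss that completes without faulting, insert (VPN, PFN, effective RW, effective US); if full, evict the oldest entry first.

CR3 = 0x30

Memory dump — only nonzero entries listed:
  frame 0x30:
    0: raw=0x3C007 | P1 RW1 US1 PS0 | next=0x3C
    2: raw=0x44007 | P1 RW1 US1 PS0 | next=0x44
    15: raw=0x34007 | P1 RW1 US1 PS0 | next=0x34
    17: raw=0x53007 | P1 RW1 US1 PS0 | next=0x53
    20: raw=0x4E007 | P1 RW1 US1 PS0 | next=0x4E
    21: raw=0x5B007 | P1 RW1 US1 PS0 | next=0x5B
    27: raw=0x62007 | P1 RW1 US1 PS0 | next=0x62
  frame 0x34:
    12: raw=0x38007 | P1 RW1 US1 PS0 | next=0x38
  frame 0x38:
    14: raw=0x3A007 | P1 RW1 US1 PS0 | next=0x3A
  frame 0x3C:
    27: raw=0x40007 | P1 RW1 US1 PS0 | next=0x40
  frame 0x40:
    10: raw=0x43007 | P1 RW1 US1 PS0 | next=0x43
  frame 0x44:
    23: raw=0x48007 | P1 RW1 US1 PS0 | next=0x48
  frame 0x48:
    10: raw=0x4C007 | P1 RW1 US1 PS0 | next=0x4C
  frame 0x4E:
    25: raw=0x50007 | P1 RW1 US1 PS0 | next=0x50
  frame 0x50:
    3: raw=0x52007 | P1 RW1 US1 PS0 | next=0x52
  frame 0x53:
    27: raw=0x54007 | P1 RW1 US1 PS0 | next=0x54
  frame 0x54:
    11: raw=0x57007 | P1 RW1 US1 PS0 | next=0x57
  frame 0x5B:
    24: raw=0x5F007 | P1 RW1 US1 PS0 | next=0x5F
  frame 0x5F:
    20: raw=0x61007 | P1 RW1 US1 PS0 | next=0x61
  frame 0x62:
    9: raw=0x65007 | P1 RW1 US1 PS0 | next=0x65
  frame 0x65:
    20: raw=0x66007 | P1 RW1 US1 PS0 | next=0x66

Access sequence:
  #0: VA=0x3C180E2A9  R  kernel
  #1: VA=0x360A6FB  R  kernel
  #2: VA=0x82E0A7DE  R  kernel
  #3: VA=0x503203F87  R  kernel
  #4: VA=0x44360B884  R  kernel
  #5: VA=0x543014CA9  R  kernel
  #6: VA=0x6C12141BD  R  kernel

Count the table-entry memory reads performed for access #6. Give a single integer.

Per-access translation:
#0 VA=0x3C180E2A9 (r,kernel):
  L0: frame=0x30 idx=15 entry=0x34007 [P=1 RW=1 US=1 PS=0]
  L1: frame=0x34 idx=12 entry=0x38007 [P=1 RW=1 US=1 PS=0]
  L2: frame=0x38 idx=14 entry=0x3A007 [P=1 RW=1 US=1 PS=0]
  ⇒ phys 0x3A2A9  [3 reads]
#1 VA=0x360A6FB (r,kernel):
  L0: frame=0x30 idx=0 entry=0x3C007 [P=1 RW=1 US=1 PS=0]
  L1: frame=0x3C idx=27 entry=0x40007 [P=1 RW=1 US=1 PS=0]
  L2: frame=0x40 idx=10 entry=0x43007 [P=1 RW=1 US=1 PS=0]
  ⇒ phys 0x436FB  [3 reads]
#2 VA=0x82E0A7DE (r,kernel):
  L0: frame=0x30 idx=2 entry=0x44007 [P=1 RW=1 US=1 PS=0]
  L1: frame=0x44 idx=23 entry=0x48007 [P=1 RW=1 US=1 PS=0]
  L2: frame=0x48 idx=10 entry=0x4C007 [P=1 RW=1 US=1 PS=0]
  ⇒ phys 0x4C7DE  [3 reads]
#3 VA=0x503203F87 (r,kernel):
  L0: frame=0x30 idx=20 entry=0x4E007 [P=1 RW=1 US=1 PS=0]
  L1: frame=0x4E idx=25 entry=0x50007 [P=1 RW=1 US=1 PS=0]
  L2: frame=0x50 idx=3 entry=0x52007 [P=1 RW=1 US=1 PS=0]
  ⇒ phys 0x52F87  [3 reads]
#4 VA=0x44360B884 (r,kernel):
  L0: frame=0x30 idx=17 entry=0x53007 [P=1 RW=1 US=1 PS=0]
  L1: frame=0x53 idx=27 entry=0x54007 [P=1 RW=1 US=1 PS=0]
  L2: frame=0x54 idx=11 entry=0x57007 [P=1 RW=1 US=1 PS=0]
  ⇒ phys 0x57884  [3 reads]
#5 VA=0x543014CA9 (r,kernel):
  L0: frame=0x30 idx=21 entry=0x5B007 [P=1 RW=1 US=1 PS=0]
  L1: frame=0x5B idx=24 entry=0x5F007 [P=1 RW=1 US=1 PS=0]
  L2: frame=0x5F idx=20 entry=0x61007 [P=1 RW=1 US=1 PS=0]
  ⇒ phys 0x61CA9  [3 reads]
#6 VA=0x6C12141BD (r,kernel):
  L0: frame=0x30 idx=27 entry=0x62007 [P=1 RW=1 US=1 PS=0]
  L1: frame=0x62 idx=9 entry=0x65007 [P=1 RW=1 US=1 PS=0]
  L2: frame=0x65 idx=20 entry=0x66007 [P=1 RW=1 US=1 PS=0]
  ⇒ phys 0x661BD  [3 reads]

Entries read for #6: 3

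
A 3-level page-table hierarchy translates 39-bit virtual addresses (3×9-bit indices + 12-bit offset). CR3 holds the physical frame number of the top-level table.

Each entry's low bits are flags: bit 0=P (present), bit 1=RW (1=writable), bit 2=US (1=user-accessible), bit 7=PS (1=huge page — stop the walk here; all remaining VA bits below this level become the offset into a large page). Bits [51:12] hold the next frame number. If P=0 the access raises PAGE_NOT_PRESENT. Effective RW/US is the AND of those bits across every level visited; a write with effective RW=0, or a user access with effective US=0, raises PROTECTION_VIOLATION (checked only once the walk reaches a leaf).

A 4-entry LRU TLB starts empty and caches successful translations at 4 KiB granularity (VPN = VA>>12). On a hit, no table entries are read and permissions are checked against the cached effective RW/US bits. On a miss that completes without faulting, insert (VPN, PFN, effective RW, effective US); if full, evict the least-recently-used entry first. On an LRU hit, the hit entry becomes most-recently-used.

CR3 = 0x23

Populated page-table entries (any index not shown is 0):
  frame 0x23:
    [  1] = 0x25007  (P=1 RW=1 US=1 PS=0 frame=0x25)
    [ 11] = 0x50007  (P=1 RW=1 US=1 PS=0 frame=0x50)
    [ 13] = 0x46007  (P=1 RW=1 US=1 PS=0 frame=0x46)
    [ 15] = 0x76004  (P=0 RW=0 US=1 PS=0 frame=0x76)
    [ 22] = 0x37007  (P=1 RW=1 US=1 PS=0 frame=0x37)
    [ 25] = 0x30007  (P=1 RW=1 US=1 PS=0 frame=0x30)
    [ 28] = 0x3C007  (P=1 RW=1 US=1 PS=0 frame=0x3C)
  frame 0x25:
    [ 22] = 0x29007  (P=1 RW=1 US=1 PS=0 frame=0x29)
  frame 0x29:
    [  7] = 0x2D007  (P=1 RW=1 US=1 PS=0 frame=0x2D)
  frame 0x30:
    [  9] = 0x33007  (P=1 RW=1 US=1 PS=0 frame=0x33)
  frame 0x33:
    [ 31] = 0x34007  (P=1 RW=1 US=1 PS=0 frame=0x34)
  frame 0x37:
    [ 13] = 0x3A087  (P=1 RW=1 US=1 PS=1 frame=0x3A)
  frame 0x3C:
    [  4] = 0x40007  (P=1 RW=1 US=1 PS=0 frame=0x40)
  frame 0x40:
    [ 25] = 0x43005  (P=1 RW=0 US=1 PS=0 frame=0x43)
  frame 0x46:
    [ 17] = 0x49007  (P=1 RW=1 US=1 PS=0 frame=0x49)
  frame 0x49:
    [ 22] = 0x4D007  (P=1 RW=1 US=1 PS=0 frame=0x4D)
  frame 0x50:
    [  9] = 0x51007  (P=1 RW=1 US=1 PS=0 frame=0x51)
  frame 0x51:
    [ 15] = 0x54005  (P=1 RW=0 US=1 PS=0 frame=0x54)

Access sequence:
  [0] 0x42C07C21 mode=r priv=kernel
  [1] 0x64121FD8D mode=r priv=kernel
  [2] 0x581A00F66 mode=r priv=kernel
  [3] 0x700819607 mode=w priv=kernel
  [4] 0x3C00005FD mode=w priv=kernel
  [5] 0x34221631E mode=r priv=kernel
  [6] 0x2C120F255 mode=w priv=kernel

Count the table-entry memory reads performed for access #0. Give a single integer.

Walk each access:
#0 VA=0x42C07C21 (r,kernel):
  L0: frame=0x23 idx=1 entry=0x25007 [P=1 RW=1 US=1 PS=0]
  L1: frame=0x25 idx=22 entry=0x29007 [P=1 RW=1 US=1 PS=0]
  L2: frame=0x29 idx=7 entry=0x2D007 [P=1 RW=1 US=1 PS=0]
  → PA=0x2DC21  (3 entries read)
#1 VA=0x64121FD8D (r,kernel):
  L0: frame=0x23 idx=25 entry=0x30007 [P=1 RW=1 US=1 PS=0]
  L1: frame=0x30 idx=9 entry=0x33007 [P=1 RW=1 US=1 PS=0]
  L2: frame=0x33 idx=31 entry=0x34007 [P=1 RW=1 US=1 PS=0]
  → PA=0x34D8D  (3 entries read)
#2 VA=0x581A00F66 (r,kernel):
  L0: frame=0x23 idx=22 entry=0x37007 [P=1 RW=1 US=1 PS=0]
  L1: frame=0x37 idx=13 entry=0x3A087 [P=1 RW=1 US=1 PS=1]
  → PA=0x3AF66 (huge @L1)  (2 entries read)
#3 VA=0x700819607 (w,kernel):
  L0: frame=0x23 idx=28 entry=0x3C007 [P=1 RW=1 US=1 PS=0]
  L1: frame=0x3C idx=4 entry=0x40007 [P=1 RW=1 US=1 PS=0]
  L2: frame=0x40 idx=25 entry=0x43005 [P=1 RW=0 US=1 PS=0]
  ✗ PROTECTION_VIOLATION  [3 reads]
#4 VA=0x3C00005FD (w,kernel):
  L0: frame=0x23 idx=15 entry=0x76004 [P=0 RW=0 US=1 PS=0]
  ✗ PAGE_NOT_PRESENT  [1 reads]
#5 VA=0x34221631E (r,kernel):
  L0: frame=0x23 idx=13 entry=0x46007 [P=1 RW=1 US=1 PS=0]
  L1: frame=0x46 idx=17 entry=0x49007 [P=1 RW=1 US=1 PS=0]
  L2: frame=0x49 idx=22 entry=0x4D007 [P=1 RW=1 US=1 PS=0]
  → PA=0x4D31E  (3 entries read)
#6 VA=0x2C120F255 (w,kernel):
  L0: frame=0x23 idx=11 entry=0x50007 [P=1 RW=1 US=1 PS=0]
  L1: frame=0x50 idx=9 entry=0x51007 [P=1 RW=1 US=1 PS=0]
  L2: frame=0x51 idx=15 entry=0x54005 [P=1 RW=0 US=1 PS=0]
  ✗ PROTECTION_VIOLATION  [3 reads]

Entries read for #0: 3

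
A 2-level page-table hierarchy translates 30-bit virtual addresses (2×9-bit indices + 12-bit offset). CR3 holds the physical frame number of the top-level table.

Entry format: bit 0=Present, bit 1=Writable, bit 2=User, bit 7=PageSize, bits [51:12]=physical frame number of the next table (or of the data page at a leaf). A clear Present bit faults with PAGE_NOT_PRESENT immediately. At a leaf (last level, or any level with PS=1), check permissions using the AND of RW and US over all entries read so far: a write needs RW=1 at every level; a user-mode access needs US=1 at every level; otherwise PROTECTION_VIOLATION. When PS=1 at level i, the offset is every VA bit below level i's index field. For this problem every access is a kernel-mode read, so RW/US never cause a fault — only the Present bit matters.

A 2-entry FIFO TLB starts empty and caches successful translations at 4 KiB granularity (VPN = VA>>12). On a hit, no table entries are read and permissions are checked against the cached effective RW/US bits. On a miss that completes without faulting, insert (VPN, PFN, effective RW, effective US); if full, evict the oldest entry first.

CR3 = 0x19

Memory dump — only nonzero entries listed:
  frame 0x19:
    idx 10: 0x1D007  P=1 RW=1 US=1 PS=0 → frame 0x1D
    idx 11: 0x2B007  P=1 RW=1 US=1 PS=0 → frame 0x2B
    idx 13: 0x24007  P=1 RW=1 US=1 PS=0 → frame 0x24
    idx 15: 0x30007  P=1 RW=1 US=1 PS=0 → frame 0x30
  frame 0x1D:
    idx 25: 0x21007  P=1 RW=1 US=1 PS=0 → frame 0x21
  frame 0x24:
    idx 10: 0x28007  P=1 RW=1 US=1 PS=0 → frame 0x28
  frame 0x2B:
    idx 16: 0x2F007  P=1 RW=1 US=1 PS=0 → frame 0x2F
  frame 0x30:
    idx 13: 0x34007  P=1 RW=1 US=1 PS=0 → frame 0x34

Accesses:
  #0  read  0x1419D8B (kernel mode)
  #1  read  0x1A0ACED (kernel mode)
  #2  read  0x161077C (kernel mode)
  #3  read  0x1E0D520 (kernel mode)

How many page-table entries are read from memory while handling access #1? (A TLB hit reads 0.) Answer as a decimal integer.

Per-access translation:
#0 VA=0x1419D8B (r,kernel):
  L0: frame=0x19 idx=10 entry=0x1D007 [P=1 RW=1 US=1 PS=0]
  L1: frame=0x1D idx=25 entry=0x21007 [P=1 RW=1 US=1 PS=0]
  ✓ 0x21D8B  — 2 lookups
#1 VA=0x1A0ACED (r,kernel):
  L0: frame=0x19 idx=13 entry=0x24007 [P=1 RW=1 US=1 PS=0]
  L1: frame=0x24 idx=10 entry=0x28007 [P=1 RW=1 US=1 PS=0]
  ✓ 0x28CED  — 2 lookups
#2 VA=0x161077C (r,kernel):
  L0: frame=0x19 idx=11 entry=0x2B007 [P=1 RW=1 US=1 PS=0]
  L1: frame=0x2B idx=16 entry=0x2F007 [P=1 RW=1 US=1 PS=0]
  ✓ 0x2F77C  — 2 lookups
#3 VA=0x1E0D520 (r,kernel):
  L0: frame=0x19 idx=15 entry=0x30007 [P=1 RW=1 US=1 PS=0]
  L1: frame=0x30 idx=13 entry=0x34007 [P=1 RW=1 US=1 PS=0]
  ✓ 0x34520  — 2 lookups

Entries read for #1: 2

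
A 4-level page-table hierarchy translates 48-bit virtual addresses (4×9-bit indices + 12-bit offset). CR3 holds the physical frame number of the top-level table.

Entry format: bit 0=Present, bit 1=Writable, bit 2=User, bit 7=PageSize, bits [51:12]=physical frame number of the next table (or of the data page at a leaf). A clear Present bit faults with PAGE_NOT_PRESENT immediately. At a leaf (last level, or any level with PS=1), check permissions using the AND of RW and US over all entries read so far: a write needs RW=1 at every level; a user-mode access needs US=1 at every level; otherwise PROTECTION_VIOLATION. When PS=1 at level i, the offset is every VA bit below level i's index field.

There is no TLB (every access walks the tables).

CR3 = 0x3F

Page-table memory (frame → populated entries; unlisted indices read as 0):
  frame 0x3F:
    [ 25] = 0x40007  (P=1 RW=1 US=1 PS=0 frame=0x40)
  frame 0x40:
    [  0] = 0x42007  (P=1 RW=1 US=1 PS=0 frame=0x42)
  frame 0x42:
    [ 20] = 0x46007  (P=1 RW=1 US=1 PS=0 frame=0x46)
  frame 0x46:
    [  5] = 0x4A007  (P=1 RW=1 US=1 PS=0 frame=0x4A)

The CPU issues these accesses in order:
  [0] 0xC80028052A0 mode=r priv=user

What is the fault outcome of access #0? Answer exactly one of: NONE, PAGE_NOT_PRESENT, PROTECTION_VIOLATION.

Walk each access:
#0 VA=0xC80028052A0 (r,user):
  L0 @0x3F[25] → 0x40007  P=1,RW=1,US=1,PS=0
  L1 @0x40[0] → 0x42007  P=1,RW=1,US=1,PS=0
  L2 @0x42[20] → 0x46007  P=1,RW=1,US=1,PS=0
  L3 @0x46[5] → 0x4A007  P=1,RW=1,US=1,PS=0
  ✓ 0x4A2A0  — 4 lookups

Access #0 fault: NONE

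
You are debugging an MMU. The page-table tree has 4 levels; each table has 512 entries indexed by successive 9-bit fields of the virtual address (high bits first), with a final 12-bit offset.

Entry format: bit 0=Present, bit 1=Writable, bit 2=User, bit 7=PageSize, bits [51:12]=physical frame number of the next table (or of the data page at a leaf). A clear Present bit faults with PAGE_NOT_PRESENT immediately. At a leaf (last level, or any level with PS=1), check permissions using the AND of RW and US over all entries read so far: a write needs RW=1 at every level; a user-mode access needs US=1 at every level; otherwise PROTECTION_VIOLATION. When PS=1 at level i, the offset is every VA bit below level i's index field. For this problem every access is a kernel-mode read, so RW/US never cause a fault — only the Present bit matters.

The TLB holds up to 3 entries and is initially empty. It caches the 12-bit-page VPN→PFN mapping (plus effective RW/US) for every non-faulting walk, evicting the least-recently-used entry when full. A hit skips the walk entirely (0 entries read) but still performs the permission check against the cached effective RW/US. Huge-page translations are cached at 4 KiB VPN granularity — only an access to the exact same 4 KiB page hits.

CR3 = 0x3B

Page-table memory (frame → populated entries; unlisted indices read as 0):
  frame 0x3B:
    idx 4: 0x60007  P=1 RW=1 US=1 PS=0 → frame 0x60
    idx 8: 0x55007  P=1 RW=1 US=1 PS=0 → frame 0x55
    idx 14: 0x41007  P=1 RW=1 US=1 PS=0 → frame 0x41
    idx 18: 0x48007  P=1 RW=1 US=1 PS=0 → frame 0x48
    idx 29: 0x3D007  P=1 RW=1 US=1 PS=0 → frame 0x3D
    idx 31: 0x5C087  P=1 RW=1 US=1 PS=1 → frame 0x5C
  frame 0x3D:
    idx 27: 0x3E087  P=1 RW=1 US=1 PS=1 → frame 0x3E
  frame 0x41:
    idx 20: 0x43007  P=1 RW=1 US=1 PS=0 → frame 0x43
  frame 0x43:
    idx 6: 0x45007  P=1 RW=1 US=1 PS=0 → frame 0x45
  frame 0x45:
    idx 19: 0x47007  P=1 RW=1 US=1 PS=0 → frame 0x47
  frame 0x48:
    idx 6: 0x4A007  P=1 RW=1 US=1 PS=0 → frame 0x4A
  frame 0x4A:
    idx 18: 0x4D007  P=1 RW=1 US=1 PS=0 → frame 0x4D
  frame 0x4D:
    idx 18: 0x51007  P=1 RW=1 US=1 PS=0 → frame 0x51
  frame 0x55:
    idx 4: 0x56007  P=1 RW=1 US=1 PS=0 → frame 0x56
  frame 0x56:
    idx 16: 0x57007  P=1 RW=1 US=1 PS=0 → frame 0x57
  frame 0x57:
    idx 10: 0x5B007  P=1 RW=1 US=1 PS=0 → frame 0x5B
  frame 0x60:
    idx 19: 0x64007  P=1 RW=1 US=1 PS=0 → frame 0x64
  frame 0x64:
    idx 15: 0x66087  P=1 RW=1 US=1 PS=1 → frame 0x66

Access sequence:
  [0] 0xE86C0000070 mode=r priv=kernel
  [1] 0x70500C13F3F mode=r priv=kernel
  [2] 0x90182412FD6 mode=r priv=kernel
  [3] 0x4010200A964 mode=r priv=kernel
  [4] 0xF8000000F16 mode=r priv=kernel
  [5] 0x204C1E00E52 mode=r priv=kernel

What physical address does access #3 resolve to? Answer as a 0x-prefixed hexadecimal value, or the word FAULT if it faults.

Trace:
#0 VA=0xE86C0000070 (r,kernel):
  L0: frame=0x3B idx=29 entry=0x3D007 [P=1 RW=1 US=1 PS=0]
  L1: frame=0x3D idx=27 entry=0x3E087 [P=1 RW=1 US=1 PS=1]
  ⇒ phys 0x3E070 (huge @L1)  [2 reads]
#1 VA=0x70500C13F3F (r,kernel):
  L0: frame=0x3B idx=14 entry=0x41007 [P=1 RW=1 US=1 PS=0]
  L1: frame=0x41 idx=20 entry=0x43007 [P=1 RW=1 US=1 PS=0]
  L2: frame=0x43 idx=6 entry=0x45007 [P=1 RW=1 US=1 PS=0]
  L3: frame=0x45 idx=19 entry=0x47007 [P=1 RW=1 US=1 PS=0]
  ⇒ phys 0x47F3F  [4 reads]
#2 VA=0x90182412FD6 (r,kernel):
  L0: frame=0x3B idx=18 entry=0x48007 [P=1 RW=1 US=1 PS=0]
  L1: frame=0x48 idx=6 entry=0x4A007 [P=1 RW=1 US=1 PS=0]
  L2: frame=0x4A idx=18 entry=0x4D007 [P=1 RW=1 US=1 PS=0]
  L3: frame=0x4D idx=18 entry=0x51007 [P=1 RW=1 US=1 PS=0]
  ⇒ phys 0x51FD6  [4 reads]
#3 VA=0x4010200A964 (r,kernel):
  L0: frame=0x3B idx=8 entry=0x55007 [P=1 RW=1 US=1 PS=0]
  L1: frame=0x55 idx=4 entry=0x56007 [P=1 RW=1 US=1 PS=0]
  L2: frame=0x56 idx=16 entry=0x57007 [P=1 RW=1 US=1 PS=0]
  L3: frame=0x57 idx=10 entry=0x5B007 [P=1 RW=1 US=1 PS=0]
  ⇒ phys 0x5B964  [4 reads]
#4 VA=0xF8000000F16 (r,kernel):
  L0: frame=0x3B idx=31 entry=0x5C087 [P=1 RW=1 US=1 PS=1]
  ⇒ phys 0x5CF16 (huge @L0)  [1 reads]
#5 VA=0x204C1E00E52 (r,kernel):
  L0: frame=0x3B idx=4 entry=0x60007 [P=1 RW=1 US=1 PS=0]
  L1: frame=0x60 idx=19 entry=0x64007 [P=1 RW=1 US=1 PS=0]
  L2: frame=0x64 idx=15 entry=0x66087 [P=1 RW=1 US=1 PS=1]
  ⇒ phys 0x66E52 (huge @L2)  [3 reads]

Access #3 PA: 0x5B964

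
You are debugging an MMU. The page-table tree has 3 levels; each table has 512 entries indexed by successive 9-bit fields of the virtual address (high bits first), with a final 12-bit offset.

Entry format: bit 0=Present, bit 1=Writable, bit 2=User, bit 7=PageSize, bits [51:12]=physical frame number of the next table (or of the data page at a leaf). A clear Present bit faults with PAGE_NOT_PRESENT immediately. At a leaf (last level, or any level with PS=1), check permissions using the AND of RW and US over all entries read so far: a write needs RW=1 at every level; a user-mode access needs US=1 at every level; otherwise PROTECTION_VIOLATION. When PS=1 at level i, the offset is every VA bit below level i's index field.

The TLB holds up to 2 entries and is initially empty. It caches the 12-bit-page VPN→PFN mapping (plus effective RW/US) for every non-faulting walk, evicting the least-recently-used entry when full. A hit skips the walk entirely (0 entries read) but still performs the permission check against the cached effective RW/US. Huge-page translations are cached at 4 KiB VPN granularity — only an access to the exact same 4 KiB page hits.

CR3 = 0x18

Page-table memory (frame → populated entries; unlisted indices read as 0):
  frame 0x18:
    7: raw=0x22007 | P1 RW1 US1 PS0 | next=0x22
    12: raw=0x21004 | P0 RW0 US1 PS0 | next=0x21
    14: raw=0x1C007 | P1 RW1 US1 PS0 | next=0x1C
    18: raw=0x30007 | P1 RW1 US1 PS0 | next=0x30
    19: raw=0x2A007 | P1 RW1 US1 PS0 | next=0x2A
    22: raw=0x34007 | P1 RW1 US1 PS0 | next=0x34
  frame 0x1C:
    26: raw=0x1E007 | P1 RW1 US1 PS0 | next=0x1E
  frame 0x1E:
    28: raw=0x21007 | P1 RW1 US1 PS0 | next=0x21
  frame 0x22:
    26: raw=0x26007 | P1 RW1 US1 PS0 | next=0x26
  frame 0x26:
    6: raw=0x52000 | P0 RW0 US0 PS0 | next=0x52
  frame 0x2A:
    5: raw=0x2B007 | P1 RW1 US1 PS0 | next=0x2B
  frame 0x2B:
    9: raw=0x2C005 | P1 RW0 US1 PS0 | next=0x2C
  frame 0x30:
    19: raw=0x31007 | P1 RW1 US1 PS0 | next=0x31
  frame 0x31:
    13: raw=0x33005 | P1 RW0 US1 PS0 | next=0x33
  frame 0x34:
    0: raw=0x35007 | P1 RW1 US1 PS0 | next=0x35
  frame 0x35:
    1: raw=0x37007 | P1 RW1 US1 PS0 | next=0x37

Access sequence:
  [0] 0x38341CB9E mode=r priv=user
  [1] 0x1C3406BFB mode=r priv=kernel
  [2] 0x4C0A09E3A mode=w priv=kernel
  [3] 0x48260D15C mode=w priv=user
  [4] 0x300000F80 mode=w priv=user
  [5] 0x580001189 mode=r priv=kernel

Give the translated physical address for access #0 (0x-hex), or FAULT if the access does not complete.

Walk each access:
#0 VA=0x38341CB9E (r,user):
  L0 @0x18[14] → 0x1C007  P=1,RW=1,US=1,PS=0
  L1 @0x1C[26] → 0x1E007  P=1,RW=1,US=1,PS=0
  L2 @0x1E[28] → 0x21007  P=1,RW=1,US=1,PS=0
  ✓ 0x21B9E  — 3 lookups
#1 VA=0x1C3406BFB (r,kernel):
  L0 @0x18[7] → 0x22007  P=1,RW=1,US=1,PS=0
  L1 @0x22[26] → 0x26007  P=1,RW=1,US=1,PS=0
  L2 @0x26[6] → 0x52000  P=0,RW=0,US=0,PS=0
  → PAGE_NOT_PRESENT  (3 entries read)
#2 VA=0x4C0A09E3A (w,kernel):
  L0 @0x18[19] → 0x2A007  P=1,RW=1,US=1,PS=0
  L1 @0x2A[5] → 0x2B007  P=1,RW=1,US=1,PS=0
  L2 @0x2B[9] → 0x2C005  P=1,RW=0,US=1,PS=0
  → PROTECTION_VIOLATION  (3 entries read)
#3 VA=0x48260D15C (w,user):
  L0 @0x18[18] → 0x30007  P=1,RW=1,US=1,PS=0
  L1 @0x30[19] → 0x31007  P=1,RW=1,US=1,PS=0
  L2 @0x31[13] → 0x33005  P=1,RW=0,US=1,PS=0
  → PROTECTION_VIOLATION  (3 entries read)
#4 VA=0x300000F80 (w,user):
  L0 @0x18[12] → 0x21004  P=0,RW=0,US=1,PS=0
  → PAGE_NOT_PRESENT  (1 entries read)
#5 VA=0x580001189 (r,kernel):
  L0 @0x18[22] → 0x34007  P=1,RW=1,US=1,PS=0
  L1 @0x34[0] → 0x35007  P=1,RW=1,US=1,PS=0
  L2 @0x35[1] → 0x37007  P=1,RW=1,US=1,PS=0
  ✓ 0x37189  — 3 lookups

Access #0 PA: 0x21B9E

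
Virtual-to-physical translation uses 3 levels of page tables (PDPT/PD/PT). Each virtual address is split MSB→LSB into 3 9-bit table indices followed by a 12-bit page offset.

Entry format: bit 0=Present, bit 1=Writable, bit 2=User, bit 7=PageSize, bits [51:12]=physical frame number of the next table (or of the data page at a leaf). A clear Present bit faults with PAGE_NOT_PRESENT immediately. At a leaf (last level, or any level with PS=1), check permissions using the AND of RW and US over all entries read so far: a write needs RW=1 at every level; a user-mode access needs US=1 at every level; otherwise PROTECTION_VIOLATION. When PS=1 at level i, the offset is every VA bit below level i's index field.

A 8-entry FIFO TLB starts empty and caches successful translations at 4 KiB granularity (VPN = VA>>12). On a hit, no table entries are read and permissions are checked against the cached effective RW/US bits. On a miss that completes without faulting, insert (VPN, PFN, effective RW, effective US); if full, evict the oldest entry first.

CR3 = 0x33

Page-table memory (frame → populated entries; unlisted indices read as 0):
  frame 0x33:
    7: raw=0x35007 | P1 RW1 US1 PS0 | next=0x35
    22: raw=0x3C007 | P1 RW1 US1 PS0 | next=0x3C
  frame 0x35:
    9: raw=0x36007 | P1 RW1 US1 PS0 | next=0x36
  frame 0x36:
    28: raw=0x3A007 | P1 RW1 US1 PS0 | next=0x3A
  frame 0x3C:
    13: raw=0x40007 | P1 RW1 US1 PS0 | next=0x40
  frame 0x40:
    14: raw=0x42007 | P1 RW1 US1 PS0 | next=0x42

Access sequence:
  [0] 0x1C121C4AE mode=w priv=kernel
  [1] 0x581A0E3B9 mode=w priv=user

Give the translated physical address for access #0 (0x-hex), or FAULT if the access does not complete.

Trace:
#0 VA=0x1C121C4AE (w,kernel):
  [0] read 0x33 idx=7: raw=0x35007 flags P=1 W=1 U=1 S=0
  [1] read 0x35 idx=9: raw=0x36007 flags P=1 W=1 U=1 S=0
  [2] read 0x36 idx=28: raw=0x3A007 flags P=1 W=1 U=1 S=0
  ⇒ phys 0x3A4AE  [3 reads]
#1 VA=0x581A0E3B9 (w,user):
  [0] read 0x33 idx=22: raw=0x3C007 flags P=1 W=1 U=1 S=0
  [1] read 0x3C idx=13: raw=0x40007 flags P=1 W=1 U=1 S=0
  [2] read 0x40 idx=14: raw=0x42007 flags P=1 W=1 U=1 S=0
  ⇒ phys 0x423B9  [3 reads]

Access #0 PA: 0x3A4AE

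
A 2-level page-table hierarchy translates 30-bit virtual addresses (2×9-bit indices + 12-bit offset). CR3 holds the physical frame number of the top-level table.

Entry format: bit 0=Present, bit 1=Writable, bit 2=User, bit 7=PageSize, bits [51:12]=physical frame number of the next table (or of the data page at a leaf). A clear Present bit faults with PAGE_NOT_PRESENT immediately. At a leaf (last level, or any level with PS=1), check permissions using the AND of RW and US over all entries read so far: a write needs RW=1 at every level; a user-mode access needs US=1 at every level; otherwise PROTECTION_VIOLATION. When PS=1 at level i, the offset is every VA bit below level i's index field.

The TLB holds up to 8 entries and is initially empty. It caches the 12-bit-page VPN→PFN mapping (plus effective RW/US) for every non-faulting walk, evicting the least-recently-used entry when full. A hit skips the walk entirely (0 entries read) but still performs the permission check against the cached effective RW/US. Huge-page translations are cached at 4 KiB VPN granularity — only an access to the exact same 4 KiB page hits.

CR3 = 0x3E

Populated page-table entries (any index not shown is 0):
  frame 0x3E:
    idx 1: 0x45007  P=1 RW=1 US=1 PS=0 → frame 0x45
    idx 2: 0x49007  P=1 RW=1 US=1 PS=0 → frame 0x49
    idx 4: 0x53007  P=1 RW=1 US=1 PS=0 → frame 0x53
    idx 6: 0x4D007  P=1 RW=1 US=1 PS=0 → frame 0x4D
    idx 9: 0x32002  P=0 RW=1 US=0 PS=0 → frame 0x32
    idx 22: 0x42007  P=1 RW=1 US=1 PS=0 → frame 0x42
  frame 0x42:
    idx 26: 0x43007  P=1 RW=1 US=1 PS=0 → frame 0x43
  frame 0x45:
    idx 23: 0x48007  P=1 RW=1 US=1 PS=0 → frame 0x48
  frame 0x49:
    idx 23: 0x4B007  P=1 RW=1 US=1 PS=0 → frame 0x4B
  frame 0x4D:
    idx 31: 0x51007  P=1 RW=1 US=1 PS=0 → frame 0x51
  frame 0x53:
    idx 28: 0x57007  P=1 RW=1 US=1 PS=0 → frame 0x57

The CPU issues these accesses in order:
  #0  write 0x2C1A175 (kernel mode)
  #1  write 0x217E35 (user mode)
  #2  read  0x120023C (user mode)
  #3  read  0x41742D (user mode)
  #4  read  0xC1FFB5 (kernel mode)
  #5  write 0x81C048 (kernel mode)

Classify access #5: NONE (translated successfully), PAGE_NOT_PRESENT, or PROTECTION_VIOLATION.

Per-access translation:
#0 VA=0x2C1A175 (w,kernel):
  [0] read 0x3E idx=22: raw=0x42007 flags P=1 W=1 U=1 S=0
  [1] read 0x42 idx=26: raw=0x43007 flags P=1 W=1 U=1 S=0
  ⇒ phys 0x43175  [2 reads]
#1 VA=0x217E35 (w,user):
  [0] read 0x3E idx=1: raw=0x45007 flags P=1 W=1 U=1 S=0
  [1] read 0x45 idx=23: raw=0x48007 flags P=1 W=1 U=1 S=0
  ⇒ phys 0x48E35  [2 reads]
#2 VA=0x120023C (r,user):
  [0] read 0x3E idx=9: raw=0x32002 flags P=0 W=1 U=0 S=0
  ⇒ fault: PAGE_NOT_PRESENT  — 1 lookups
#3 VA=0x41742D (r,user):
  [0] read 0x3E idx=2: raw=0x49007 flags P=1 W=1 U=1 S=0
  [1] read 0x49 idx=23: raw=0x4B007 flags P=1 W=1 U=1 S=0
  ⇒ phys 0x4B42D  [2 reads]
#4 VA=0xC1FFB5 (r,kernel):
  [0] read 0x3E idx=6: raw=0x4D007 flags P=1 W=1 U=1 S=0
  [1] read 0x4D idx=31: raw=0x51007 flags P=1 W=1 U=1 S=0
  ⇒ phys 0x51FB5  [2 reads]
#5 VA=0x81C048 (w,kernel):
  [0] read 0x3E idx=4: raw=0x53007 flags P=1 W=1 U=1 S=0
  [1] read 0x53 idx=28: raw=0x57007 flags P=1 W=1 U=1 S=0
  ⇒ phys 0x57048  [2 reads]

Access #5 fault: NONE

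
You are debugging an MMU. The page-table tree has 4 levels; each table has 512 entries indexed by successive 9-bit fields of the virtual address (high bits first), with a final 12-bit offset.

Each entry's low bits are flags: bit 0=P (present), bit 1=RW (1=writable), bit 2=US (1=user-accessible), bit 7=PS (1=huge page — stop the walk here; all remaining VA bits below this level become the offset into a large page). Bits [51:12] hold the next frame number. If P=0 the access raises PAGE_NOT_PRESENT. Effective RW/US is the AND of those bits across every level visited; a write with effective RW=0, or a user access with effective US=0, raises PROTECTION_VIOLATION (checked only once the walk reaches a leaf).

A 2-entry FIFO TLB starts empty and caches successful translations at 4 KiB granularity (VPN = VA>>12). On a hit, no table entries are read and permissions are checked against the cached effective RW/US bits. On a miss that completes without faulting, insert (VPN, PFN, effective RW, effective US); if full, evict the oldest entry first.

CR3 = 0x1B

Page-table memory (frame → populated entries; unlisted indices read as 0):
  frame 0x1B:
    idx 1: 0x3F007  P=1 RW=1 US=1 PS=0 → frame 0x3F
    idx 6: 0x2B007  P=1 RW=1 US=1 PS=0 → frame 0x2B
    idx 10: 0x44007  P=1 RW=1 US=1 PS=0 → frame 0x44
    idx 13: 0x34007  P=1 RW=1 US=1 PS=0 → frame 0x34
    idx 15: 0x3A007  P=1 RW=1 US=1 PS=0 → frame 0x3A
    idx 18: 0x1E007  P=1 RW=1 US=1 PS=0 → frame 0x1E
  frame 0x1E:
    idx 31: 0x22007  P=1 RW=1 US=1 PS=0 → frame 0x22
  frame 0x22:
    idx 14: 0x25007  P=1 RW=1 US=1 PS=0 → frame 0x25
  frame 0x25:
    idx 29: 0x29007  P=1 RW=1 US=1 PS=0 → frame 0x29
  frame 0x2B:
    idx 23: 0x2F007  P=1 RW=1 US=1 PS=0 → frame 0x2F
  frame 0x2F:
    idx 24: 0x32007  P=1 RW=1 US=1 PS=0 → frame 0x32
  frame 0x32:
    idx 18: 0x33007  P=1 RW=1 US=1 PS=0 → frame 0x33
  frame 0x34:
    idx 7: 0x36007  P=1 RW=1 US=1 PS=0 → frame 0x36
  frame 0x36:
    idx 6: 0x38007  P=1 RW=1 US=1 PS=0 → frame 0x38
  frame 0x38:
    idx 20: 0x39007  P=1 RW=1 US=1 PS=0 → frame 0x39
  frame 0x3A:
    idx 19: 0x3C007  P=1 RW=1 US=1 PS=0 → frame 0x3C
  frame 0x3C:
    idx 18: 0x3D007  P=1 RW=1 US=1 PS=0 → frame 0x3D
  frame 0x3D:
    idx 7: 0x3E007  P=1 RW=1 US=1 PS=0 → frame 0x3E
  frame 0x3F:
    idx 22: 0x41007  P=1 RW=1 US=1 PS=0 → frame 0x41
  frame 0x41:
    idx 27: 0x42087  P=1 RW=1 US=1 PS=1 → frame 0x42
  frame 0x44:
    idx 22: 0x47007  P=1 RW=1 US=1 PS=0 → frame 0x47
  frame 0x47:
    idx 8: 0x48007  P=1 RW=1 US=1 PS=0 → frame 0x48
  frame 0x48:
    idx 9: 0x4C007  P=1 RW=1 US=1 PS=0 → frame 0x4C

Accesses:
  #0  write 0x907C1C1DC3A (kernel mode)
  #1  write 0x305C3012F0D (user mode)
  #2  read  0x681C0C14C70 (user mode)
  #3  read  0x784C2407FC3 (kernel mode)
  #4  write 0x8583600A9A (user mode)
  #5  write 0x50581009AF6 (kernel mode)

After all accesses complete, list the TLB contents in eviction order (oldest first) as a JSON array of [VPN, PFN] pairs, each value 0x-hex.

Trace:
#0 VA=0x907C1C1DC3A (w,kernel):
  L0 @0x1B[18] → 0x1E007  P=1,RW=1,US=1,PS=0
  L1 @0x1E[31] → 0x22007  P=1,RW=1,US=1,PS=0
  L2 @0x22[14] → 0x25007  P=1,RW=1,US=1,PS=0
  L3 @0x25[29] → 0x29007  P=1,RW=1,US=1,PS=0
  → PA=0x29C3A  (4 entries read)
#1 VA=0x305C3012F0D (w,user):
  L0 @0x1B[6] → 0x2B007  P=1,RW=1,US=1,PS=0
  L1 @0x2B[23] → 0x2F007  P=1,RW=1,US=1,PS=0
  L2 @0x2F[24] → 0x32007  P=1,RW=1,US=1,PS=0
  L3 @0x32[18] → 0x33007  P=1,RW=1,US=1,PS=0
  → PA=0x33F0D  (4 entries read)
#2 VA=0x681C0C14C70 (r,user):
  L0 @0x1B[13] → 0x34007  P=1,RW=1,US=1,PS=0
  L1 @0x34[7] → 0x36007  P=1,RW=1,US=1,PS=0
  L2 @0x36[6] → 0x38007  P=1,RW=1,US=1,PS=0
  L3 @0x38[20] → 0x39007  P=1,RW=1,US=1,PS=0
  → PA=0x39C70  (4 entries read)
#3 VA=0x784C2407FC3 (r,kernel):
  L0 @0x1B[15] → 0x3A007  P=1,RW=1,US=1,PS=0
  L1 @0x3A[19] → 0x3C007  P=1,RW=1,US=1,PS=0
  L2 @0x3C[18] → 0x3D007  P=1,RW=1,US=1,PS=0
  L3 @0x3D[7] → 0x3E007  P=1,RW=1,US=1,PS=0
  → PA=0x3EFC3  (4 entries read)
#4 VA=0x8583600A9A (w,user):
  L0 @0x1B[1] → 0x3F007  P=1,RW=1,US=1,PS=0
  L1 @0x3F[22] → 0x41007  P=1,RW=1,US=1,PS=0
  L2 @0x41[27] → 0x42087  P=1,RW=1,US=1,PS=1
  → PA=0x42A9A (huge @L2)  (3 entries read)
#5 VA=0x50581009AF6 (w,kernel):
  L0 @0x1B[10] → 0x44007  P=1,RW=1,US=1,PS=0
  L1 @0x44[22] → 0x47007  P=1,RW=1,US=1,PS=0
  L2 @0x47[8] → 0x48007  P=1,RW=1,US=1,PS=0
  L3 @0x48[9] → 0x4C007  P=1,RW=1,US=1,PS=0
  → PA=0x4CAF6  (4 entries read)

TLB: [["0x8583600", "0x42"], ["0x50581009", "0x4C"]]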